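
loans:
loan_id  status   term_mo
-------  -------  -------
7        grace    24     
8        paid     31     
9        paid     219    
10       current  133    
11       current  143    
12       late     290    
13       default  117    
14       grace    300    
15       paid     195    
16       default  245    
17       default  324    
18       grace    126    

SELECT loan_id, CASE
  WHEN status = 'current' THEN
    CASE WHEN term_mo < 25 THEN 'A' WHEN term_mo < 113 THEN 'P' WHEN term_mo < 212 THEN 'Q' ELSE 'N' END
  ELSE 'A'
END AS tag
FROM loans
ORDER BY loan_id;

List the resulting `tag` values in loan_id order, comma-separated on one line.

A, A, A, Q, Q, A, A, A, A, A, A, A

loan_id=7: status='grace' → outer ELSE → A
loan_id=8: status='paid' → outer ELSE → A
loan_id=9: status='paid' → outer ELSE → A
loan_id=10: status='current' → inner[term_mo < 212] → Q
loan_id=11: status='current' → inner[term_mo < 212] → Q
loan_id=12: status='late' → outer ELSE → A
loan_id=13: status='default' → outer ELSE → A
loan_id=14: status='grace' → outer ELSE → A
loan_id=15: status='paid' → outer ELSE → A
loan_id=16: status='default' → outer ELSE → A
loan_id=17: status='default' → outer ELSE → A
loan_id=18: status='grace' → outer ELSE → A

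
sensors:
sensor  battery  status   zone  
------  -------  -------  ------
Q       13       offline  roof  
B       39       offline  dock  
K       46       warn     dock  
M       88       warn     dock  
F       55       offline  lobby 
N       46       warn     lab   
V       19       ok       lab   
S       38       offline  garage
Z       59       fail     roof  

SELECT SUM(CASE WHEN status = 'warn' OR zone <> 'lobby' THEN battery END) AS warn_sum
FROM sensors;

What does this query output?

348

sensor=Q: ✓ → 13
sensor=B: ✓ → 39
sensor=K: ✓ → 46
sensor=M: ✓ → 88
sensor=F: ✗
sensor=N: ✓ → 46
sensor=V: ✓ → 19
sensor=S: ✓ → 38
sensor=Z: ✓ → 59
warn_sum = 13 + 39 + 46 + 88 + 46 + 19 + 38 + 59 = 348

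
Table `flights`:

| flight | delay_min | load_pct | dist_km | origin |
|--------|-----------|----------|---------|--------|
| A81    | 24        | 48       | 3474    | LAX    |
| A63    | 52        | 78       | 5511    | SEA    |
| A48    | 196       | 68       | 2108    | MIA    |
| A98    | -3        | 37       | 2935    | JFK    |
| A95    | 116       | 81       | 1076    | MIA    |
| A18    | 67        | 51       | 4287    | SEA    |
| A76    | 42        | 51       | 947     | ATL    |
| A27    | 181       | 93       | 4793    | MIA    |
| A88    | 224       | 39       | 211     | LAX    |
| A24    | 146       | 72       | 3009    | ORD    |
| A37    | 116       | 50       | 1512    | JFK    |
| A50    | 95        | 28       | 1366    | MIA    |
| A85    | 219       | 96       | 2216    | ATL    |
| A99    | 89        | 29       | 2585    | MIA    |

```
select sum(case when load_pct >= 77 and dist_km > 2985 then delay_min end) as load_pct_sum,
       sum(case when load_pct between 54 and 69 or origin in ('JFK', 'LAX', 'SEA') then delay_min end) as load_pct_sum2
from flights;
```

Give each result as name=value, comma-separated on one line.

[load_pct_sum: load_pct >= 77 and dist_km > 2985]
flight=A81: ✗
flight=A63: ✓ → 52
flight=A48: ✗
flight=A98: ✗
flight=A95: ✗
flight=A18: ✗
flight=A76: ✗
flight=A27: ✓ → 181
flight=A88: ✗
flight=A24: ✗
flight=A37: ✗
flight=A50: ✗
flight=A85: ✗
flight=A99: ✗
load_pct_sum = 52 + 181 = 233
—
[load_pct_sum2: load_pct between 54 and 69 or origin in ('JFK', 'LAX', 'SEA')]
flight=A81: ✓ → 24
flight=A63: ✓ → 52
flight=A48: ✓ → 196
flight=A98: ✓ → -3
flight=A95: ✗
flight=A18: ✓ → 67
flight=A76: ✗
flight=A27: ✗
flight=A88: ✓ → 224
flight=A24: ✗
flight=A37: ✓ → 116
flight=A50: ✗
flight=A85: ✗
flight=A99: ✗
load_pct_sum2 = 24 + 52 + 196 + -3 + 67 + 224 + 116 = 676

load_pct_sum=233, load_pct_sum2=676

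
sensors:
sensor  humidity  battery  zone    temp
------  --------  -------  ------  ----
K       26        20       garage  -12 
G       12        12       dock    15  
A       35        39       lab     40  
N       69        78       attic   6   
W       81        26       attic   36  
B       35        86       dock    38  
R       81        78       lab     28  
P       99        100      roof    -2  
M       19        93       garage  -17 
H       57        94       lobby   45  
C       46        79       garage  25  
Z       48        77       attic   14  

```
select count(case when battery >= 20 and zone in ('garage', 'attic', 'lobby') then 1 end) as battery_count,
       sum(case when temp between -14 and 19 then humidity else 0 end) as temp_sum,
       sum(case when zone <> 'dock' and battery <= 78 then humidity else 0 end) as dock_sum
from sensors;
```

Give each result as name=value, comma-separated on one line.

battery_count=7, temp_sum=254, dock_sum=340

[battery_count: battery >= 20 and zone in ('garage', 'attic', 'lobby')]
sensor=K: ✓ → 1
sensor=G: ✗
sensor=A: ✗
sensor=N: ✓ → 1
sensor=W: ✓ → 1
sensor=B: ✗
sensor=R: ✗
sensor=P: ✗
sensor=M: ✓ → 1
sensor=H: ✓ → 1
sensor=C: ✓ → 1
sensor=Z: ✓ → 1
battery_count = COUNT(1, 1, 1, 1, 1, 1, 1) = 7
—
[temp_sum: temp between -14 and 19]
sensor=K: ✓ → 26
sensor=G: ✓ → 12
sensor=A: ✗
sensor=N: ✓ → 69
sensor=W: ✗
sensor=B: ✗
sensor=R: ✗
sensor=P: ✓ → 99
sensor=M: ✗
sensor=H: ✗
sensor=C: ✗
sensor=Z: ✓ → 48
temp_sum = 26 + 12 + 69 + 99 + 48 = 254
—
[dock_sum: zone <> 'dock' and battery <= 78]
sensor=K: ✓ → 26
sensor=G: ✗
sensor=A: ✓ → 35
sensor=N: ✓ → 69
sensor=W: ✓ → 81
sensor=B: ✗
sensor=R: ✓ → 81
sensor=P: ✗
sensor=M: ✗
sensor=H: ✗
sensor=C: ✗
sensor=Z: ✓ → 48
dock_sum = 26 + 35 + 69 + 81 + 81 + 48 = 340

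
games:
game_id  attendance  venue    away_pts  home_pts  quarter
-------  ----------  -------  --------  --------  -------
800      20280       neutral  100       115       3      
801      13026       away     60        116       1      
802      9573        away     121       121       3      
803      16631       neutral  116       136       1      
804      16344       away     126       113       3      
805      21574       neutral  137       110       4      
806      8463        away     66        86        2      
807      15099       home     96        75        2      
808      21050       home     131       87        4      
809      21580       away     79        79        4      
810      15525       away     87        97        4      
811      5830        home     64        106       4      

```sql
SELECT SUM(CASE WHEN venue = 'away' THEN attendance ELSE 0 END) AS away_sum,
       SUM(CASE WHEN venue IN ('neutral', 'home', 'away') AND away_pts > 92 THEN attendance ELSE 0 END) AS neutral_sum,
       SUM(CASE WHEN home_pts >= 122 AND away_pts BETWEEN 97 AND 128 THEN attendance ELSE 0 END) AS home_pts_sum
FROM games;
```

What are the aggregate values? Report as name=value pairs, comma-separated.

[away_sum: venue = 'away']
game_id=800: ✗
game_id=801: ✓ → 13026
game_id=802: ✓ → 9573
game_id=803: ✗
game_id=804: ✓ → 16344
game_id=805: ✗
game_id=806: ✓ → 8463
game_id=807: ✗
game_id=808: ✗
game_id=809: ✓ → 21580
game_id=810: ✓ → 15525
game_id=811: ✗
away_sum = 13026 + 9573 + 16344 + 8463 + 21580 + 15525 = 84511
—
[neutral_sum: venue IN ('neutral', 'home', 'away') AND away_pts > 92]
game_id=800: ✓ → 20280
game_id=801: ✗
game_id=802: ✓ → 9573
game_id=803: ✓ → 16631
game_id=804: ✓ → 16344
game_id=805: ✓ → 21574
game_id=806: ✗
game_id=807: ✓ → 15099
game_id=808: ✓ → 21050
game_id=809: ✗
game_id=810: ✗
game_id=811: ✗
neutral_sum = 20280 + 9573 + 16631 + 16344 + 21574 + 15099 + 21050 = 120551
—
[home_pts_sum: home_pts >= 122 AND away_pts BETWEEN 97 AND 128]
game_id=800: ✗
game_id=801: ✗
game_id=802: ✗
game_id=803: ✓ → 16631
game_id=804: ✗
game_id=805: ✗
game_id=806: ✗
game_id=807: ✗
game_id=808: ✗
game_id=809: ✗
game_id=810: ✗
game_id=811: ✗
home_pts_sum = 16631

away_sum=84511, neutral_sum=120551, home_pts_sum=16631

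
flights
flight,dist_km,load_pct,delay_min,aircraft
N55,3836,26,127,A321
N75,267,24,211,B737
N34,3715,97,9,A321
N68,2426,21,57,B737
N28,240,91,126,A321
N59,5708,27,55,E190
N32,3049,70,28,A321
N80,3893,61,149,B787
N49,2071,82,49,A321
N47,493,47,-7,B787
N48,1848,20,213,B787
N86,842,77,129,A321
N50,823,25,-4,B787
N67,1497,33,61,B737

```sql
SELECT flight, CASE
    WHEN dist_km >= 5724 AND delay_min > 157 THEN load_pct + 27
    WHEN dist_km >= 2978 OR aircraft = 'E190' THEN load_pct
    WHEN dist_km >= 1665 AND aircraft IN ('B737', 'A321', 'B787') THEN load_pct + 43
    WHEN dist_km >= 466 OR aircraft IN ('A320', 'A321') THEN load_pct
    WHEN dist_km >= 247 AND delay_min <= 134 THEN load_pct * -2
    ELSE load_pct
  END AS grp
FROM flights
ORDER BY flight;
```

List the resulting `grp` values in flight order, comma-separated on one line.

91, 70, 97, 47, 63, 125, 25, 26, 27, 33, 64, 24, 61, 77

flight=N28: dist_km >= 466 OR aircraft IN ('A320', 'A321') → 91
flight=N32: dist_km >= 2978 OR aircraft = 'E190' → 70
flight=N34: dist_km >= 2978 OR aircraft = 'E190' → 97
flight=N47: dist_km >= 466 OR aircraft IN ('A320', 'A321') → 47
flight=N48: dist_km >= 1665 AND aircraft IN ('B737', 'A321', 'B787') → 63
flight=N49: dist_km >= 1665 AND aircraft IN ('B737', 'A321', 'B787') → 125
flight=N50: dist_km >= 466 OR aircraft IN ('A320', 'A321') → 25
flight=N55: dist_km >= 2978 OR aircraft = 'E190' → 26
flight=N59: dist_km >= 2978 OR aircraft = 'E190' → 27
flight=N67: dist_km >= 466 OR aircraft IN ('A320', 'A321') → 33
flight=N68: dist_km >= 1665 AND aircraft IN ('B737', 'A321', 'B787') → 64
flight=N75: ELSE → 24
flight=N80: dist_km >= 2978 OR aircraft = 'E190' → 61
flight=N86: dist_km >= 466 OR aircraft IN ('A320', 'A321') → 77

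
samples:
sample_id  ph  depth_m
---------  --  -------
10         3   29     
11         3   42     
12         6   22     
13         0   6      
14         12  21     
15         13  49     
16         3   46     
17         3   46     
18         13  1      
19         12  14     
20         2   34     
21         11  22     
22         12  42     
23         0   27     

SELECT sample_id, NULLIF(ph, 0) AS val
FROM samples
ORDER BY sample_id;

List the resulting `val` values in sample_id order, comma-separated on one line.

sample_id=10: ph=3 vs 0: differ → 3
sample_id=11: ph=3 vs 0: differ → 3
sample_id=12: ph=6 vs 0: differ → 6
sample_id=13: ph=0 vs 0: equal → NULL
sample_id=14: ph=12 vs 0: differ → 12
sample_id=15: ph=13 vs 0: differ → 13
sample_id=16: ph=3 vs 0: differ → 3
sample_id=17: ph=3 vs 0: differ → 3
sample_id=18: ph=13 vs 0: differ → 13
sample_id=19: ph=12 vs 0: differ → 12
sample_id=20: ph=2 vs 0: differ → 2
sample_id=21: ph=11 vs 0: differ → 11
sample_id=22: ph=12 vs 0: differ → 12
sample_id=23: ph=0 vs 0: equal → NULL

3, 3, 6, NULL, 12, 13, 3, 3, 13, 12, 2, 11, 12, NULL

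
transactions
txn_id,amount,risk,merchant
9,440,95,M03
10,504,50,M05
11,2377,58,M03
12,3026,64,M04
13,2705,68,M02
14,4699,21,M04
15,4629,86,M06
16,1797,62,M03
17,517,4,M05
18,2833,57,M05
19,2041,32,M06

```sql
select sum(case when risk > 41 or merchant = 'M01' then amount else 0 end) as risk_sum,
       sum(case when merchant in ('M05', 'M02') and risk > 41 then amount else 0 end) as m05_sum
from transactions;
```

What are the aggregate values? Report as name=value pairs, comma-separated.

risk_sum=18311, m05_sum=6042

[risk_sum: risk > 41 or merchant = 'M01']
txn_id=9: ✓ → 440
txn_id=10: ✓ → 504
txn_id=11: ✓ → 2377
txn_id=12: ✓ → 3026
txn_id=13: ✓ → 2705
txn_id=14: ✗
txn_id=15: ✓ → 4629
txn_id=16: ✓ → 1797
txn_id=17: ✗
txn_id=18: ✓ → 2833
txn_id=19: ✗
risk_sum = 440 + 504 + 2377 + 3026 + 2705 + 4629 + 1797 + 2833 = 18311
—
[m05_sum: merchant in ('M05', 'M02') and risk > 41]
txn_id=9: ✗
txn_id=10: ✓ → 504
txn_id=11: ✗
txn_id=12: ✗
txn_id=13: ✓ → 2705
txn_id=14: ✗
txn_id=15: ✗
txn_id=16: ✗
txn_id=17: ✗
txn_id=18: ✓ → 2833
txn_id=19: ✗
m05_sum = 504 + 2705 + 2833 = 6042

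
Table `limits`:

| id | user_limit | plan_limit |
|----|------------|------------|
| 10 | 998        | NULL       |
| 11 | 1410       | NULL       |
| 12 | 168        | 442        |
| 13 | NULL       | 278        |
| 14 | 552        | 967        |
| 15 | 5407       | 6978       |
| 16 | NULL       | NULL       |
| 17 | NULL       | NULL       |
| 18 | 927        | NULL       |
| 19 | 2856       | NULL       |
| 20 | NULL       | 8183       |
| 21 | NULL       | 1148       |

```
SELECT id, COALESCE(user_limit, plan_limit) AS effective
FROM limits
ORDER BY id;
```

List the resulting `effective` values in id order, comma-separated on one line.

998, 1410, 168, 278, 552, 5407, NULL, NULL, 927, 2856, 8183, 1148

id=10: user_limit=998 → 998
id=11: user_limit=1410 → 1410
id=12: user_limit=168 → 168
id=13: user_limit=NULL, plan_limit=278 → 278
id=14: user_limit=552 → 552
id=15: user_limit=5407 → 5407
id=16: user_limit=NULL, plan_limit=NULL (all NULL) → NULL
id=17: user_limit=NULL, plan_limit=NULL (all NULL) → NULL
id=18: user_limit=927 → 927
id=19: user_limit=2856 → 2856
id=20: user_limit=NULL, plan_limit=8183 → 8183
id=21: user_limit=NULL, plan_limit=1148 → 1148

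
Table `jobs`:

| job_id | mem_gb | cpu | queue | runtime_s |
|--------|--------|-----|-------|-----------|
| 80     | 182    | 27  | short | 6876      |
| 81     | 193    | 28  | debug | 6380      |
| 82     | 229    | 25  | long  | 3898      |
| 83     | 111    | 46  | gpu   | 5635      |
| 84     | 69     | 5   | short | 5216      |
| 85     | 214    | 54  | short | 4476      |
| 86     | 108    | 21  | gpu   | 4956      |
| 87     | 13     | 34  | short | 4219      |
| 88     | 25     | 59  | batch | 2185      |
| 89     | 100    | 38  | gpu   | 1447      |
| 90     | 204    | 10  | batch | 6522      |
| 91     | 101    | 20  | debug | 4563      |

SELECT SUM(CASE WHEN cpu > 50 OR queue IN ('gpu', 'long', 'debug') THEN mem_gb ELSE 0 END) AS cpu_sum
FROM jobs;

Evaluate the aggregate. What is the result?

job_id=80: ✗
job_id=81: ✓ → 193
job_id=82: ✓ → 229
job_id=83: ✓ → 111
job_id=84: ✗
job_id=85: ✓ → 214
job_id=86: ✓ → 108
job_id=87: ✗
job_id=88: ✓ → 25
job_id=89: ✓ → 100
job_id=90: ✗
job_id=91: ✓ → 101
cpu_sum = 193 + 229 + 111 + 214 + 108 + 25 + 100 + 101 = 1081

1081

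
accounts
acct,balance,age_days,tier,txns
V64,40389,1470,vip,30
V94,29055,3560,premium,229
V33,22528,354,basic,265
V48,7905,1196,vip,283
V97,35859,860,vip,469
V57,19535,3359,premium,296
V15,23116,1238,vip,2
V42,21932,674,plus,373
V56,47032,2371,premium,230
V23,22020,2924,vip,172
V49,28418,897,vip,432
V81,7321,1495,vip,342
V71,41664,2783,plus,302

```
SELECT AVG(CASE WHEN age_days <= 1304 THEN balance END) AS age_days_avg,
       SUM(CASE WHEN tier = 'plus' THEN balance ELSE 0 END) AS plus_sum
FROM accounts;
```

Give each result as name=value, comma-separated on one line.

[age_days_avg: age_days <= 1304]
acct=V64: ✗
acct=V94: ✗
acct=V33: ✓ → 22528
acct=V48: ✓ → 7905
acct=V97: ✓ → 35859
acct=V57: ✗
acct=V15: ✓ → 23116
acct=V42: ✓ → 21932
acct=V56: ✗
acct=V23: ✗
acct=V49: ✓ → 28418
acct=V81: ✗
acct=V71: ✗
age_days_avg = (22528 + 7905 + 35859 + 23116 + 21932 + 28418) / 6 = 23293
—
[plus_sum: tier = 'plus']
acct=V64: ✗
acct=V94: ✗
acct=V33: ✗
acct=V48: ✗
acct=V97: ✗
acct=V57: ✗
acct=V15: ✗
acct=V42: ✓ → 21932
acct=V56: ✗
acct=V23: ✗
acct=V49: ✗
acct=V81: ✗
acct=V71: ✓ → 41664
plus_sum = 21932 + 41664 = 63596

age_days_avg=23293, plus_sum=63596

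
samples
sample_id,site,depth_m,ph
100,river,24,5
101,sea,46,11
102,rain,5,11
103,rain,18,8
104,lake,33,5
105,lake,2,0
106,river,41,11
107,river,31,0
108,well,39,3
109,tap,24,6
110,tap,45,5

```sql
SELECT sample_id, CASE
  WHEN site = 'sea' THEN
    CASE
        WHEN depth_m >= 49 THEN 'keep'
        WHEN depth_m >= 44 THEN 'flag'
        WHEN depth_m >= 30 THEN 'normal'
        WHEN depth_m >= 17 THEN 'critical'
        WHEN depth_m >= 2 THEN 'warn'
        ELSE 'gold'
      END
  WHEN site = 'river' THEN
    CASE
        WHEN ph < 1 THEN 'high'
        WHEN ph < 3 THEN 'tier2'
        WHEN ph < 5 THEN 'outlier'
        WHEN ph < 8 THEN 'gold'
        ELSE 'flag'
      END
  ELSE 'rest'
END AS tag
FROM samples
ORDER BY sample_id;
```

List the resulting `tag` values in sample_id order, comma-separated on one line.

gold, flag, rest, rest, rest, rest, flag, high, rest, rest, rest

sample_id=100: site='river' → inner[ph < 8] → gold
sample_id=101: site='sea' → inner[depth_m >= 44] → flag
sample_id=102: site='rain' → outer ELSE → rest
sample_id=103: site='rain' → outer ELSE → rest
sample_id=104: site='lake' → outer ELSE → rest
sample_id=105: site='lake' → outer ELSE → rest
sample_id=106: site='river' → inner[ELSE] → flag
sample_id=107: site='river' → inner[ph < 1] → high
sample_id=108: site='well' → outer ELSE → rest
sample_id=109: site='tap' → outer ELSE → rest
sample_id=110: site='tap' → outer ELSE → rest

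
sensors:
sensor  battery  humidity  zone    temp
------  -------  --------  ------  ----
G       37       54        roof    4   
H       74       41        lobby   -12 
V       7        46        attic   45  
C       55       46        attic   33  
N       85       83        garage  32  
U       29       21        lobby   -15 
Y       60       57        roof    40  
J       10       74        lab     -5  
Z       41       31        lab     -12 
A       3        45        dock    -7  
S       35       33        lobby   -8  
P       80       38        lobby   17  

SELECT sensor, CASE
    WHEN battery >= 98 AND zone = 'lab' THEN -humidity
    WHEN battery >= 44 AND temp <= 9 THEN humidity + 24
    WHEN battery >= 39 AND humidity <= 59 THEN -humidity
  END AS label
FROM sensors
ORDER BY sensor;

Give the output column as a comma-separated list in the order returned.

NULL, -46, NULL, 65, NULL, NULL, -38, NULL, NULL, NULL, -57, -31

sensor=A: (no match → NULL) → NULL
sensor=C: battery >= 39 AND humidity <= 59 → -46
sensor=G: (no match → NULL) → NULL
sensor=H: battery >= 44 AND temp <= 9 → 65
sensor=J: (no match → NULL) → NULL
sensor=N: (no match → NULL) → NULL
sensor=P: battery >= 39 AND humidity <= 59 → -38
sensor=S: (no match → NULL) → NULL
sensor=U: (no match → NULL) → NULL
sensor=V: (no match → NULL) → NULL
sensor=Y: battery >= 39 AND humidity <= 59 → -57
sensor=Z: battery >= 39 AND humidity <= 59 → -31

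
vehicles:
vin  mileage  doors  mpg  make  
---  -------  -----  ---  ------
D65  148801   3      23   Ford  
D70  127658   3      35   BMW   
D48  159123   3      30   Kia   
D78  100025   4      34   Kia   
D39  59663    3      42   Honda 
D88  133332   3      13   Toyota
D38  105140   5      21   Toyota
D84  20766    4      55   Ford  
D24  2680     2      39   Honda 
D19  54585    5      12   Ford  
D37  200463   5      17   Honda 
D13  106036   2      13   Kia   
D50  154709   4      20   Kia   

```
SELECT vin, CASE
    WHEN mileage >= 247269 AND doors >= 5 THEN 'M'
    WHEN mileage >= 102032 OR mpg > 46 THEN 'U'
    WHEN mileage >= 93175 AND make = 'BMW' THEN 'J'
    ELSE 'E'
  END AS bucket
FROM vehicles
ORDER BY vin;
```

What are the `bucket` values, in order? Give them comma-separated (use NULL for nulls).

vin=D13: mileage >= 102032 OR mpg > 46 → U
vin=D19: ELSE → E
vin=D24: ELSE → E
vin=D37: mileage >= 102032 OR mpg > 46 → U
vin=D38: mileage >= 102032 OR mpg > 46 → U
vin=D39: ELSE → E
vin=D48: mileage >= 102032 OR mpg > 46 → U
vin=D50: mileage >= 102032 OR mpg > 46 → U
vin=D65: mileage >= 102032 OR mpg > 46 → U
vin=D70: mileage >= 102032 OR mpg > 46 → U
vin=D78: ELSE → E
vin=D84: mileage >= 102032 OR mpg > 46 → U
vin=D88: mileage >= 102032 OR mpg > 46 → U

U, E, E, U, U, E, U, U, U, U, E, U, U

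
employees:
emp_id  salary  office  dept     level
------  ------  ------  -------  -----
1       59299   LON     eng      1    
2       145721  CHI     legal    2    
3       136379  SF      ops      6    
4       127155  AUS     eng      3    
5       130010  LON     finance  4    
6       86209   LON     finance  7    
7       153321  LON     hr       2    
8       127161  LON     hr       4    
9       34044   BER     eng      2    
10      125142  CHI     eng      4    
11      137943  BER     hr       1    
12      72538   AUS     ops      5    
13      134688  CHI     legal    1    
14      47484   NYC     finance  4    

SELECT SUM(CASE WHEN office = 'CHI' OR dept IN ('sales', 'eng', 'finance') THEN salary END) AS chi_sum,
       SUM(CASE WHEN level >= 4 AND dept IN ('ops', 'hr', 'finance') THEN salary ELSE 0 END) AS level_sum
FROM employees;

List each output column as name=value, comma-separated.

chi_sum=889752, level_sum=599781

[chi_sum: office = 'CHI' OR dept IN ('sales', 'eng', 'finance')]
emp_id=1: ✓ → 59299
emp_id=2: ✓ → 145721
emp_id=3: ✗
emp_id=4: ✓ → 127155
emp_id=5: ✓ → 130010
emp_id=6: ✓ → 86209
emp_id=7: ✗
emp_id=8: ✗
emp_id=9: ✓ → 34044
emp_id=10: ✓ → 125142
emp_id=11: ✗
emp_id=12: ✗
emp_id=13: ✓ → 134688
emp_id=14: ✓ → 47484
chi_sum = 59299 + 145721 + 127155 + 130010 + 86209 + 34044 + 125142 + 134688 + 47484 = 889752
—
[level_sum: level >= 4 AND dept IN ('ops', 'hr', 'finance')]
emp_id=1: ✗
emp_id=2: ✗
emp_id=3: ✓ → 136379
emp_id=4: ✗
emp_id=5: ✓ → 130010
emp_id=6: ✓ → 86209
emp_id=7: ✗
emp_id=8: ✓ → 127161
emp_id=9: ✗
emp_id=10: ✗
emp_id=11: ✗
emp_id=12: ✓ → 72538
emp_id=13: ✗
emp_id=14: ✓ → 47484
level_sum = 136379 + 130010 + 86209 + 127161 + 72538 + 47484 = 599781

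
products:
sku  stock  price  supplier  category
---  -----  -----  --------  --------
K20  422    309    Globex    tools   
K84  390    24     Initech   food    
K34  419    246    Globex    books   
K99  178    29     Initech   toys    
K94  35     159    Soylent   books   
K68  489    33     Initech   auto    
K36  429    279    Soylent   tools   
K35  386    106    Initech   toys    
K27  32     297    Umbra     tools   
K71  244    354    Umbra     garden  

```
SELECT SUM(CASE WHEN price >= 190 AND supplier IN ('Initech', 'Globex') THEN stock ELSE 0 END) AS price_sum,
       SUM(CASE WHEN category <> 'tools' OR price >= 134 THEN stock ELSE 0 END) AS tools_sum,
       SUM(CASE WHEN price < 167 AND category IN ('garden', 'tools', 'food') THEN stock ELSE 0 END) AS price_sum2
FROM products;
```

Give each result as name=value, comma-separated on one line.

[price_sum: price >= 190 AND supplier IN ('Initech', 'Globex')]
sku=K20: ✓ → 422
sku=K84: ✗
sku=K34: ✓ → 419
sku=K99: ✗
sku=K94: ✗
sku=K68: ✗
sku=K36: ✗
sku=K35: ✗
sku=K27: ✗
sku=K71: ✗
price_sum = 422 + 419 = 841
—
[tools_sum: category <> 'tools' OR price >= 134]
sku=K20: ✓ → 422
sku=K84: ✓ → 390
sku=K34: ✓ → 419
sku=K99: ✓ → 178
sku=K94: ✓ → 35
sku=K68: ✓ → 489
sku=K36: ✓ → 429
sku=K35: ✓ → 386
sku=K27: ✓ → 32
sku=K71: ✓ → 244
tools_sum = 422 + 390 + 419 + 178 + 35 + 489 + 429 + 386 + 32 + 244 = 3024
—
[price_sum2: price < 167 AND category IN ('garden', 'tools', 'food')]
sku=K20: ✗
sku=K84: ✓ → 390
sku=K34: ✗
sku=K99: ✗
sku=K94: ✗
sku=K68: ✗
sku=K36: ✗
sku=K35: ✗
sku=K27: ✗
sku=K71: ✗
price_sum2 = 390

price_sum=841, tools_sum=3024, price_sum2=390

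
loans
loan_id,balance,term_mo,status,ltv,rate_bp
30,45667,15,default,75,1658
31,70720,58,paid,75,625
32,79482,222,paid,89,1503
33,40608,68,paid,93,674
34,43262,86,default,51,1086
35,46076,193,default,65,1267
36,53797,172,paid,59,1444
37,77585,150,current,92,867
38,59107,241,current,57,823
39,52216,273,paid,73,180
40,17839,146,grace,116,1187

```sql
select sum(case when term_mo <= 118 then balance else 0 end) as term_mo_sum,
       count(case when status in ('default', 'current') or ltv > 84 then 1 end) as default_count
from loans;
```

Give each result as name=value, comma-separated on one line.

term_mo_sum=200257, default_count=8

[term_mo_sum: term_mo <= 118]
loan_id=30: ✓ → 45667
loan_id=31: ✓ → 70720
loan_id=32: ✗
loan_id=33: ✓ → 40608
loan_id=34: ✓ → 43262
loan_id=35: ✗
loan_id=36: ✗
loan_id=37: ✗
loan_id=38: ✗
loan_id=39: ✗
loan_id=40: ✗
term_mo_sum = 45667 + 70720 + 40608 + 43262 = 200257
—
[default_count: status in ('default', 'current') or ltv > 84]
loan_id=30: ✓ → 1
loan_id=31: ✗
loan_id=32: ✓ → 1
loan_id=33: ✓ → 1
loan_id=34: ✓ → 1
loan_id=35: ✓ → 1
loan_id=36: ✗
loan_id=37: ✓ → 1
loan_id=38: ✓ → 1
loan_id=39: ✗
loan_id=40: ✓ → 1
default_count = COUNT(1, 1, 1, 1, 1, 1, 1, 1) = 8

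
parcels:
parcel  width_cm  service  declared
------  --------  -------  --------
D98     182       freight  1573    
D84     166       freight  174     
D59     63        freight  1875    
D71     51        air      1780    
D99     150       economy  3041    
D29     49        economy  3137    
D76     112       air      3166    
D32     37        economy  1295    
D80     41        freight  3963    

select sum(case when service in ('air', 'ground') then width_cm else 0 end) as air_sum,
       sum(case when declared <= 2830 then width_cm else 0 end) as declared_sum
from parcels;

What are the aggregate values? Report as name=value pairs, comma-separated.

air_sum=163, declared_sum=499

[air_sum: service in ('air', 'ground')]
parcel=D98: ✗
parcel=D84: ✗
parcel=D59: ✗
parcel=D71: ✓ → 51
parcel=D99: ✗
parcel=D29: ✗
parcel=D76: ✓ → 112
parcel=D32: ✗
parcel=D80: ✗
air_sum = 51 + 112 = 163
—
[declared_sum: declared <= 2830]
parcel=D98: ✓ → 182
parcel=D84: ✓ → 166
parcel=D59: ✓ → 63
parcel=D71: ✓ → 51
parcel=D99: ✗
parcel=D29: ✗
parcel=D76: ✗
parcel=D32: ✓ → 37
parcel=D80: ✗
declared_sum = 182 + 166 + 63 + 51 + 37 = 499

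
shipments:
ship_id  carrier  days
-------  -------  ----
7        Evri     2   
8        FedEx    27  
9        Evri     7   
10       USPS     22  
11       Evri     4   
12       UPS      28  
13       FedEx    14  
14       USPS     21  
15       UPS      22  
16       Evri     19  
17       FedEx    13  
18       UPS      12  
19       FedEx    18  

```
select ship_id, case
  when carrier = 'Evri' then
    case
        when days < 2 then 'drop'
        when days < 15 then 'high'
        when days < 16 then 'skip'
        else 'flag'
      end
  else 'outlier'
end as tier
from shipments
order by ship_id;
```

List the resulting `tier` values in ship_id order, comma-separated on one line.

high, outlier, high, outlier, high, outlier, outlier, outlier, outlier, flag, outlier, outlier, outlier

ship_id=7: carrier='Evri' → inner[days < 15] → high
ship_id=8: carrier='FedEx' → outer ELSE → outlier
ship_id=9: carrier='Evri' → inner[days < 15] → high
ship_id=10: carrier='USPS' → outer ELSE → outlier
ship_id=11: carrier='Evri' → inner[days < 15] → high
ship_id=12: carrier='UPS' → outer ELSE → outlier
ship_id=13: carrier='FedEx' → outer ELSE → outlier
ship_id=14: carrier='USPS' → outer ELSE → outlier
ship_id=15: carrier='UPS' → outer ELSE → outlier
ship_id=16: carrier='Evri' → inner[ELSE] → flag
ship_id=17: carrier='FedEx' → outer ELSE → outlier
ship_id=18: carrier='UPS' → outer ELSE → outlier
ship_id=19: carrier='FedEx' → outer ELSE → outlier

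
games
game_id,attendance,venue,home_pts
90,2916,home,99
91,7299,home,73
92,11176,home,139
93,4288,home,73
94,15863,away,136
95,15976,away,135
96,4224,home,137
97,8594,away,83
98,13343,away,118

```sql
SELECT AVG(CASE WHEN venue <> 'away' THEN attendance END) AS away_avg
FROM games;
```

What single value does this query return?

game_id=90: ✓ → 2916
game_id=91: ✓ → 7299
game_id=92: ✓ → 11176
game_id=93: ✓ → 4288
game_id=94: ✗
game_id=95: ✗
game_id=96: ✓ → 4224
game_id=97: ✗
game_id=98: ✗
away_avg = (2916 + 7299 + 11176 + 4288 + 4224) / 5 = 5980.6

5980.6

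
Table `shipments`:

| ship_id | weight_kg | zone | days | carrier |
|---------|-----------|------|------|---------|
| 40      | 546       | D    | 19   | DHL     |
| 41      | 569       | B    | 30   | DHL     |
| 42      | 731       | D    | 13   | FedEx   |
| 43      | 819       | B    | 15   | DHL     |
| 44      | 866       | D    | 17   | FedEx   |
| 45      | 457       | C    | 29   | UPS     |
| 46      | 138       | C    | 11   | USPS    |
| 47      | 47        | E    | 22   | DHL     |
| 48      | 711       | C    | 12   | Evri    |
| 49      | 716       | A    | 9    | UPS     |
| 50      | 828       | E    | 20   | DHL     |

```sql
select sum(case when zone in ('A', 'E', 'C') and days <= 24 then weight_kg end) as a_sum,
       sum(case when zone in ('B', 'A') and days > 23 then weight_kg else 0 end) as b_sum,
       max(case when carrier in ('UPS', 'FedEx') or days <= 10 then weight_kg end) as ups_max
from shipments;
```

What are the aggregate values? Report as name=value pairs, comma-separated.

a_sum=2440, b_sum=569, ups_max=866

[a_sum: zone in ('A', 'E', 'C') and days <= 24]
ship_id=40: ✗
ship_id=41: ✗
ship_id=42: ✗
ship_id=43: ✗
ship_id=44: ✗
ship_id=45: ✗
ship_id=46: ✓ → 138
ship_id=47: ✓ → 47
ship_id=48: ✓ → 711
ship_id=49: ✓ → 716
ship_id=50: ✓ → 828
a_sum = 138 + 47 + 711 + 716 + 828 = 2440
—
[b_sum: zone in ('B', 'A') and days > 23]
ship_id=40: ✗
ship_id=41: ✓ → 569
ship_id=42: ✗
ship_id=43: ✗
ship_id=44: ✗
ship_id=45: ✗
ship_id=46: ✗
ship_id=47: ✗
ship_id=48: ✗
ship_id=49: ✗
ship_id=50: ✗
b_sum = 569
—
[ups_max: carrier in ('UPS', 'FedEx') or days <= 10]
ship_id=40: ✗
ship_id=41: ✗
ship_id=42: ✓ → 731
ship_id=43: ✗
ship_id=44: ✓ → 866
ship_id=45: ✓ → 457
ship_id=46: ✗
ship_id=47: ✗
ship_id=48: ✗
ship_id=49: ✓ → 716
ship_id=50: ✗
ups_max = MAX(731, 866, 457, 716) = 866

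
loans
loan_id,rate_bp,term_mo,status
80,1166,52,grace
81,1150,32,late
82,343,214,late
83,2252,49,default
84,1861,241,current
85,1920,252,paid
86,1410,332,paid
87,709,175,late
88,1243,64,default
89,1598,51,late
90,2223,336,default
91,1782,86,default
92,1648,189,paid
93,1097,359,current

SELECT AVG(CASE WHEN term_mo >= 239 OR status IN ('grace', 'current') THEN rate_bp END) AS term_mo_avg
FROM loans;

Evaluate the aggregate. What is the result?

1612.8333333333

loan_id=80: ✓ → 1166
loan_id=81: ✗
loan_id=82: ✗
loan_id=83: ✗
loan_id=84: ✓ → 1861
loan_id=85: ✓ → 1920
loan_id=86: ✓ → 1410
loan_id=87: ✗
loan_id=88: ✗
loan_id=89: ✗
loan_id=90: ✓ → 2223
loan_id=91: ✗
loan_id=92: ✗
loan_id=93: ✓ → 1097
term_mo_avg = (1166 + 1861 + 1920 + 1410 + 2223 + 1097) / 6 = 1612.8333333333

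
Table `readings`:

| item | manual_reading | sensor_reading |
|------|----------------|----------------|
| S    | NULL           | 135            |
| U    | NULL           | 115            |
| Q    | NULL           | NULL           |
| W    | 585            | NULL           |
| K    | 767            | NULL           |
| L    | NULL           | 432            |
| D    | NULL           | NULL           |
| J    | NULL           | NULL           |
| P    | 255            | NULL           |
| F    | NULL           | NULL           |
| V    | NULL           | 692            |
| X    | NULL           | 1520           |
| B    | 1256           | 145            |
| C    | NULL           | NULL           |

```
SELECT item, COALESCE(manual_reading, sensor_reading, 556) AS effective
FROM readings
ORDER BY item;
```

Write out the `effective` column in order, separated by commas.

item=B: manual_reading=1256 → 1256
item=C: manual_reading=NULL, sensor_reading=NULL, → literal 556 → 556
item=D: manual_reading=NULL, sensor_reading=NULL, → literal 556 → 556
item=F: manual_reading=NULL, sensor_reading=NULL, → literal 556 → 556
item=J: manual_reading=NULL, sensor_reading=NULL, → literal 556 → 556
item=K: manual_reading=767 → 767
item=L: manual_reading=NULL, sensor_reading=432 → 432
item=P: manual_reading=255 → 255
item=Q: manual_reading=NULL, sensor_reading=NULL, → literal 556 → 556
item=S: manual_reading=NULL, sensor_reading=135 → 135
item=U: manual_reading=NULL, sensor_reading=115 → 115
item=V: manual_reading=NULL, sensor_reading=692 → 692
item=W: manual_reading=585 → 585
item=X: manual_reading=NULL, sensor_reading=1520 → 1520

1256, 556, 556, 556, 556, 767, 432, 255, 556, 135, 115, 692, 585, 1520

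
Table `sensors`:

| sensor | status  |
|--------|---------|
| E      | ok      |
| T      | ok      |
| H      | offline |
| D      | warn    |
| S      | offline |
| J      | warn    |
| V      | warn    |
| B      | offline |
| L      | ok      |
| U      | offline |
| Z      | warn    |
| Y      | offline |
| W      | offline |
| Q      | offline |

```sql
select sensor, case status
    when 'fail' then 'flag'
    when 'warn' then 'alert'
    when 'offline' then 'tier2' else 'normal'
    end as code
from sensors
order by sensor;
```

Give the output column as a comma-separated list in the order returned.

sensor=B: status='offline' → tier2
sensor=D: status='warn' → alert
sensor=E: ELSE → normal
sensor=H: status='offline' → tier2
sensor=J: status='warn' → alert
sensor=L: ELSE → normal
sensor=Q: status='offline' → tier2
sensor=S: status='offline' → tier2
sensor=T: ELSE → normal
sensor=U: status='offline' → tier2
sensor=V: status='warn' → alert
sensor=W: status='offline' → tier2
sensor=Y: status='offline' → tier2
sensor=Z: status='warn' → alert

tier2, alert, normal, tier2, alert, normal, tier2, tier2, normal, tier2, alert, tier2, tier2, alert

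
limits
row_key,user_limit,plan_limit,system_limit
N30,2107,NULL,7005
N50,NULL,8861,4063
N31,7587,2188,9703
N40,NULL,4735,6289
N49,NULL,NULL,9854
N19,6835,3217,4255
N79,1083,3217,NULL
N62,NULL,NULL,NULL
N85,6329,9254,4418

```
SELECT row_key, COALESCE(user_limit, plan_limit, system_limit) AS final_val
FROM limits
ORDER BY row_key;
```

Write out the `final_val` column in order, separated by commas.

row_key=N19: user_limit=6835 → 6835
row_key=N30: user_limit=2107 → 2107
row_key=N31: user_limit=7587 → 7587
row_key=N40: user_limit=NULL, plan_limit=4735 → 4735
row_key=N49: user_limit=NULL, plan_limit=NULL, system_limit=9854 → 9854
row_key=N50: user_limit=NULL, plan_limit=8861 → 8861
row_key=N62: user_limit=NULL, plan_limit=NULL, system_limit=NULL (all NULL) → NULL
row_key=N79: user_limit=1083 → 1083
row_key=N85: user_limit=6329 → 6329

6835, 2107, 7587, 4735, 9854, 8861, NULL, 1083, 6329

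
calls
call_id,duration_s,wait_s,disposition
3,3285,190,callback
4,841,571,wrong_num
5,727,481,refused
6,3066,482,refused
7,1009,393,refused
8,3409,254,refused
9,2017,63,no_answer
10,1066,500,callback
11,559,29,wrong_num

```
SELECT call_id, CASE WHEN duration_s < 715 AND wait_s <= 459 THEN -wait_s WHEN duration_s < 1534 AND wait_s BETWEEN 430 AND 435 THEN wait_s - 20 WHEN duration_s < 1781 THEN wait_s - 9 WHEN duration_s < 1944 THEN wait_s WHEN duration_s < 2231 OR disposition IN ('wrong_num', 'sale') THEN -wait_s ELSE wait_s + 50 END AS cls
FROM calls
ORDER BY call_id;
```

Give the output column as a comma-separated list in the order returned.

240, 562, 472, 532, 384, 304, -63, 491, -29

call_id=3: ELSE → 240
call_id=4: duration_s < 1781 → 562
call_id=5: duration_s < 1781 → 472
call_id=6: ELSE → 532
call_id=7: duration_s < 1781 → 384
call_id=8: ELSE → 304
call_id=9: duration_s < 2231 OR disposition IN ('wrong_num', 'sale') → -63
call_id=10: duration_s < 1781 → 491
call_id=11: duration_s < 715 AND wait_s <= 459 → -29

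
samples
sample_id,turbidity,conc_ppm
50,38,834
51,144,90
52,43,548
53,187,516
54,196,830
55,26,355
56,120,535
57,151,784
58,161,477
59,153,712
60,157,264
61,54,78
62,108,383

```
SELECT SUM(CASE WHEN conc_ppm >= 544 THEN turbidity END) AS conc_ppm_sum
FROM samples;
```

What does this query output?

sample_id=50: ✓ → 38
sample_id=51: ✗
sample_id=52: ✓ → 43
sample_id=53: ✗
sample_id=54: ✓ → 196
sample_id=55: ✗
sample_id=56: ✗
sample_id=57: ✓ → 151
sample_id=58: ✗
sample_id=59: ✓ → 153
sample_id=60: ✗
sample_id=61: ✗
sample_id=62: ✗
conc_ppm_sum = 38 + 43 + 196 + 151 + 153 = 581

581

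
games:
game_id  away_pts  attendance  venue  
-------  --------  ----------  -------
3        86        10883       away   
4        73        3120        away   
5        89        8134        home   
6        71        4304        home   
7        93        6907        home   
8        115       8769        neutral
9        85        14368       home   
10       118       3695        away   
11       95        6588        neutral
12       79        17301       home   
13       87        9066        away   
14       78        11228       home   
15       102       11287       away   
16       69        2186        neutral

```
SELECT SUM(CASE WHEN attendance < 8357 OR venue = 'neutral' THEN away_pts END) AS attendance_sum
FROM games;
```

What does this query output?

723

game_id=3: ✗
game_id=4: ✓ → 73
game_id=5: ✓ → 89
game_id=6: ✓ → 71
game_id=7: ✓ → 93
game_id=8: ✓ → 115
game_id=9: ✗
game_id=10: ✓ → 118
game_id=11: ✓ → 95
game_id=12: ✗
game_id=13: ✗
game_id=14: ✗
game_id=15: ✗
game_id=16: ✓ → 69
attendance_sum = 73 + 89 + 71 + 93 + 115 + 118 + 95 + 69 = 723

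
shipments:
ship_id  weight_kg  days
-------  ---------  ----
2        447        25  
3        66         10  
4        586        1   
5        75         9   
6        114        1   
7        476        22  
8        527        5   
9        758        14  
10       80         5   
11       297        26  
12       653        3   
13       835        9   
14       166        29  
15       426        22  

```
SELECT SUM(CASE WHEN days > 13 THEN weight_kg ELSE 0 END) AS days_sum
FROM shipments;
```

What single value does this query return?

ship_id=2: ✓ → 447
ship_id=3: ✗
ship_id=4: ✗
ship_id=5: ✗
ship_id=6: ✗
ship_id=7: ✓ → 476
ship_id=8: ✗
ship_id=9: ✓ → 758
ship_id=10: ✗
ship_id=11: ✓ → 297
ship_id=12: ✗
ship_id=13: ✗
ship_id=14: ✓ → 166
ship_id=15: ✓ → 426
days_sum = 447 + 476 + 758 + 297 + 166 + 426 = 2570

2570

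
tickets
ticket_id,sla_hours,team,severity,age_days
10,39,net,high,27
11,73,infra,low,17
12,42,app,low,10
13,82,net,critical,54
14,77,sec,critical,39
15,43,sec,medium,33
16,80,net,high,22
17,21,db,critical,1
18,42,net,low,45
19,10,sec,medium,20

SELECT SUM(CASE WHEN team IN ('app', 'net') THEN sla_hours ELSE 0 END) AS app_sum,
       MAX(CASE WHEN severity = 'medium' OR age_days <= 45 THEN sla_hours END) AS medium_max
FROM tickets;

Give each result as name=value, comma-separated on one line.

[app_sum: team IN ('app', 'net')]
ticket_id=10: ✓ → 39
ticket_id=11: ✗
ticket_id=12: ✓ → 42
ticket_id=13: ✓ → 82
ticket_id=14: ✗
ticket_id=15: ✗
ticket_id=16: ✓ → 80
ticket_id=17: ✗
ticket_id=18: ✓ → 42
ticket_id=19: ✗
app_sum = 39 + 42 + 82 + 80 + 42 = 285
—
[medium_max: severity = 'medium' OR age_days <= 45]
ticket_id=10: ✓ → 39
ticket_id=11: ✓ → 73
ticket_id=12: ✓ → 42
ticket_id=13: ✗
ticket_id=14: ✓ → 77
ticket_id=15: ✓ → 43
ticket_id=16: ✓ → 80
ticket_id=17: ✓ → 21
ticket_id=18: ✓ → 42
ticket_id=19: ✓ → 10
medium_max = MAX(39, 73, 42, 77, 43, 80, 21, 42, 10) = 80

app_sum=285, medium_max=80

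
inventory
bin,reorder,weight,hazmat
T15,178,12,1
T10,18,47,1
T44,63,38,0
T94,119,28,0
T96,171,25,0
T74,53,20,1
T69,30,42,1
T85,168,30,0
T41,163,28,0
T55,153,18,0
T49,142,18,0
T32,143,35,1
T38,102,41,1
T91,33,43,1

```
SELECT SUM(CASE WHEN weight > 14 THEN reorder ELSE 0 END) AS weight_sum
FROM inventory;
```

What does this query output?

1358

bin=T15: ✗
bin=T10: ✓ → 18
bin=T44: ✓ → 63
bin=T94: ✓ → 119
bin=T96: ✓ → 171
bin=T74: ✓ → 53
bin=T69: ✓ → 30
bin=T85: ✓ → 168
bin=T41: ✓ → 163
bin=T55: ✓ → 153
bin=T49: ✓ → 142
bin=T32: ✓ → 143
bin=T38: ✓ → 102
bin=T91: ✓ → 33
weight_sum = 18 + 63 + 119 + 171 + 53 + 30 + 168 + 163 + 153 + 142 + 143 + 102 + 33 = 1358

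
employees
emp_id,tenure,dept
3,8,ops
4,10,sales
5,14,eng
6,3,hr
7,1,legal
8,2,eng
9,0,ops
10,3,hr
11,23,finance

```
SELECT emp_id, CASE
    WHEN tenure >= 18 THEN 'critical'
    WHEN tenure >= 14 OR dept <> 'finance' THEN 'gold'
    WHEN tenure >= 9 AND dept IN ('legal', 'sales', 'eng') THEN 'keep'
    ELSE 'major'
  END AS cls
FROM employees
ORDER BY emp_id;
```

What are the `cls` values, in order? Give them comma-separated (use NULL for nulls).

emp_id=3: tenure >= 14 OR dept <> 'finance' → gold
emp_id=4: tenure >= 14 OR dept <> 'finance' → gold
emp_id=5: tenure >= 14 OR dept <> 'finance' → gold
emp_id=6: tenure >= 14 OR dept <> 'finance' → gold
emp_id=7: tenure >= 14 OR dept <> 'finance' → gold
emp_id=8: tenure >= 14 OR dept <> 'finance' → gold
emp_id=9: tenure >= 14 OR dept <> 'finance' → gold
emp_id=10: tenure >= 14 OR dept <> 'finance' → gold
emp_id=11: tenure >= 18 → critical

gold, gold, gold, gold, gold, gold, gold, gold, critical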